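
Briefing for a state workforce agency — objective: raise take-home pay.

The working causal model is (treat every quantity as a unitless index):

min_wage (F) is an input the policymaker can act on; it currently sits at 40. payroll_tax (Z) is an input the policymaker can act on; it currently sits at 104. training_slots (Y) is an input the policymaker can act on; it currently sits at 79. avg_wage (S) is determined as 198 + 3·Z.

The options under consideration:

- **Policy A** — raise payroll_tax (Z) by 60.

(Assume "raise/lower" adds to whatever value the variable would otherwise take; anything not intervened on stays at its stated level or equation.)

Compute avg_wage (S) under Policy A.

Policy A (Z + 60):
  Z = 104 + 60 = 164
  S = 198 + 3·164 = 690

690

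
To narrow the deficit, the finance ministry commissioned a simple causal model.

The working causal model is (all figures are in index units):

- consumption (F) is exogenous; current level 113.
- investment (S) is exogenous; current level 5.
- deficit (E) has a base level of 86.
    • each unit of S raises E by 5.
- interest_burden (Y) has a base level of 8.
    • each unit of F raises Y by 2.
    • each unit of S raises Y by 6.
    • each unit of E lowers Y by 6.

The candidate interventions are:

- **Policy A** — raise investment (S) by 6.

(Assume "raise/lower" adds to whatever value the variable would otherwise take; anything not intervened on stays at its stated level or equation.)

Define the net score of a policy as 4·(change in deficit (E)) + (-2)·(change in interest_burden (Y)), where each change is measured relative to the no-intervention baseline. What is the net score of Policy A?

Baseline:
  F = 113
  S = 5
  E = 86 + 5·5 = 111
  Y = 8 + 2·113 + 6·5 − 6·111 = -402
Policy A (S + 6):
  F = 113
  S = 5 + 6 = 11
  E = 86 + 5·11 = 141
  Y = 8 + 2·113 + 6·11 − 6·141 = -546
ΔE = 141 − 111 = 30; ΔY = -546 − (-402) = -144
Score = 4·30 + (-2)·(-144) = 408

408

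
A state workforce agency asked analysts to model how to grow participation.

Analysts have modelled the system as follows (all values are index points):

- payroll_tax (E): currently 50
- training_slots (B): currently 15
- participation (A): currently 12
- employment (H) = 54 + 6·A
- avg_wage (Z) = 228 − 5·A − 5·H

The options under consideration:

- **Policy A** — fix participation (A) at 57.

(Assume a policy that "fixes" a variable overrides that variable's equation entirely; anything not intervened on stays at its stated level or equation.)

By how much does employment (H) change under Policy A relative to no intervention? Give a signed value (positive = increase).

270

Baseline:
  A = 12
  H = 54 + 6·12 = 126
Policy A (A := 57):
  A = 57
  H = 54 + 6·57 = 396
Change in H: 396 − 126 = 270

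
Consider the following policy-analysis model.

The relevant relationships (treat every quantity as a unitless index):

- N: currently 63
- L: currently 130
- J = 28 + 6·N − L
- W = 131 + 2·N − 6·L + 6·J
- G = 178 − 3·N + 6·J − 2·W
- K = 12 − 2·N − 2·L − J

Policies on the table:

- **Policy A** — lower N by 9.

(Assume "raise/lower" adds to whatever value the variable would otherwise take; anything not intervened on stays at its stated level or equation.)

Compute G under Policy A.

Policy A (N − 9):
  N = 63 − 9 = 54
  L = 130
  J = 28 + 6·54 − 130 = 222
  W = 131 + 2·54 − 6·130 + 6·222 = 791
  G = 178 − 3·54 + 6·222 − 2·791 = -234

-234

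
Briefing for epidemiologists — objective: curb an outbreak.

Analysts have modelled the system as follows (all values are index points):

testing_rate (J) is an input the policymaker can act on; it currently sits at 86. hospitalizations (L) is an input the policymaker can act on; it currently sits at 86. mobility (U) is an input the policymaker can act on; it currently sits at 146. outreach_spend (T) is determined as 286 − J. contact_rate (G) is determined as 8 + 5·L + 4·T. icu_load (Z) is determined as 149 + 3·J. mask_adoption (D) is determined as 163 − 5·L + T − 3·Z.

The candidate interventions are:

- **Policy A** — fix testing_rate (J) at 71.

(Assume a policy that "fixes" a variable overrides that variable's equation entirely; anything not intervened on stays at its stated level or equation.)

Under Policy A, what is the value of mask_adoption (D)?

-1138

Policy A (J := 71):
  J = 71
  L = 86
  T = 286 − 71 = 215
  Z = 149 + 3·71 = 362
  D = 163 − 5·86 + 215 − 3·362 = -1138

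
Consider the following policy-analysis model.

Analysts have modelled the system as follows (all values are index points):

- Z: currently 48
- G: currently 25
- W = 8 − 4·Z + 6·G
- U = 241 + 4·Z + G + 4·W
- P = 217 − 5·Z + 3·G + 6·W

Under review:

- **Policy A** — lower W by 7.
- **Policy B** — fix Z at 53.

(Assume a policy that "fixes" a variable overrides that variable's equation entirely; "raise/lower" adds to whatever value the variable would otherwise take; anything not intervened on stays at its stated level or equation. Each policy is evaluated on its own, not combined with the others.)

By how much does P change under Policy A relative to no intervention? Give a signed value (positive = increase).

-42

Baseline:
  Z = 48
  G = 25
  W = 8 − 4·48 + 6·25 = -34
  P = 217 − 5·48 + 3·25 + 6·(-34) = -152
Policy A (W − 7):
  Z = 48
  G = 25
  W = 8 − 4·48 + 6·25 (−7 from intervention) = -41
  P = 217 − 5·48 + 3·25 + 6·(-41) = -194
Change in P: -194 − (-152) = -42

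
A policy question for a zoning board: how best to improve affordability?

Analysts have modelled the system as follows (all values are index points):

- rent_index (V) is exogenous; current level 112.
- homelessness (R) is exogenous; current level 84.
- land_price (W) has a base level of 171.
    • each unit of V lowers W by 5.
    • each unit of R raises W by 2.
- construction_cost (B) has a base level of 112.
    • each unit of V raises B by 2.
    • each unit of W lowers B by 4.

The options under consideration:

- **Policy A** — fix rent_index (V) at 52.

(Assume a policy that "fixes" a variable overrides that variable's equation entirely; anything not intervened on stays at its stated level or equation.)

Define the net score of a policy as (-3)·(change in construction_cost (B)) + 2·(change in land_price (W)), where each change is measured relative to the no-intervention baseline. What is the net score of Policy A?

Baseline:
  V = 112
  R = 84
  W = 171 − 5·112 + 2·84 = -221
  B = 112 + 2·112 − 4·(-221) = 1220
Policy A (V := 52):
  V = 52
  R = 84
  W = 171 − 5·52 + 2·84 = 79
  B = 112 + 2·52 − 4·79 = -100
ΔB = -100 − 1220 = -1320; ΔW = 79 − (-221) = 300
Score = (-3)·(-1320) + 2·300 = 4560

4560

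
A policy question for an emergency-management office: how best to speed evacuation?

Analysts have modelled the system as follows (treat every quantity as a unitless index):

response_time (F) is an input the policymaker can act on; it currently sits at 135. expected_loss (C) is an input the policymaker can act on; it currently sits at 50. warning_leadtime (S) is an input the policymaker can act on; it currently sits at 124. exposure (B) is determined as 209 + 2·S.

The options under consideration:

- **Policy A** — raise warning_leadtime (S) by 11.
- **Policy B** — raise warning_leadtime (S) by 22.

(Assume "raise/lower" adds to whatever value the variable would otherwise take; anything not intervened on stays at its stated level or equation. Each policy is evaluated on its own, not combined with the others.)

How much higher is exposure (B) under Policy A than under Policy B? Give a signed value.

Policy A (S + 11):
  S = 124 + 11 = 135
  B = 209 + 2·135 = 479
Policy B (S + 22):
  S = 124 + 22 = 146
  B = 209 + 2·146 = 501
B: 479 − 501 = -22

-22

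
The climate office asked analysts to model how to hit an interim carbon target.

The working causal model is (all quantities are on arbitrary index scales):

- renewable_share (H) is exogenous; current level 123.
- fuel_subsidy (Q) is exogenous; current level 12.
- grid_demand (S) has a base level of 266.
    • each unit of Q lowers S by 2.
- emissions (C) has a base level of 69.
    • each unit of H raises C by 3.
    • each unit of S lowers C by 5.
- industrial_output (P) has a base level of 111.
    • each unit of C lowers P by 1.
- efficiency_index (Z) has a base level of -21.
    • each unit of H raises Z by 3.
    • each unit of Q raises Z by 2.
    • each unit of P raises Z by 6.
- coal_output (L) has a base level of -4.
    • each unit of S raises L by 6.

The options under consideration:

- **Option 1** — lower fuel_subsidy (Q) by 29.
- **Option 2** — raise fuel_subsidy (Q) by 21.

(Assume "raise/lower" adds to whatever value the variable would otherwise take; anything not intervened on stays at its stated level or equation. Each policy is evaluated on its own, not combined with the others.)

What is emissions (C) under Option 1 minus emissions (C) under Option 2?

-500

Option 1 (Q − 29):
  H = 123
  Q = 12 − 29 = -17
  S = 266 − 2·(-17) = 300
  C = 69 + 3·123 − 5·300 = -1062
Option 2 (Q + 21):
  H = 123
  Q = 12 + 21 = 33
  S = 266 − 2·33 = 200
  C = 69 + 3·123 − 5·200 = -562
C: -1062 − (-562) = -500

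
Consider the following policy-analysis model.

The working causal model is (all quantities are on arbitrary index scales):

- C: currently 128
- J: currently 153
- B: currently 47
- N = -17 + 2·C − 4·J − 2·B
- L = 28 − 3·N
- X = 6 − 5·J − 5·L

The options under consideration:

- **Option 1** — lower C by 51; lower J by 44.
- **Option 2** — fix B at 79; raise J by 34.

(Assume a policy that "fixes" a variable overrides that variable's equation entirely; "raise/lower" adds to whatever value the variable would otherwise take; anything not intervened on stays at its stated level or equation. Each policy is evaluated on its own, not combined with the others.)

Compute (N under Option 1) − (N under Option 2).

274

Option 1 (C − 51, J − 44):
  C = 128 − 51 = 77
  J = 153 − 44 = 109
  B = 47
  N = -17 + 2·77 − 4·109 − 2·47 = -393
Option 2 (B := 79, J + 34):
  C = 128
  J = 153 + 34 = 187
  B = 79
  N = -17 + 2·128 − 4·187 − 2·79 = -667
N: -393 − (-667) = 274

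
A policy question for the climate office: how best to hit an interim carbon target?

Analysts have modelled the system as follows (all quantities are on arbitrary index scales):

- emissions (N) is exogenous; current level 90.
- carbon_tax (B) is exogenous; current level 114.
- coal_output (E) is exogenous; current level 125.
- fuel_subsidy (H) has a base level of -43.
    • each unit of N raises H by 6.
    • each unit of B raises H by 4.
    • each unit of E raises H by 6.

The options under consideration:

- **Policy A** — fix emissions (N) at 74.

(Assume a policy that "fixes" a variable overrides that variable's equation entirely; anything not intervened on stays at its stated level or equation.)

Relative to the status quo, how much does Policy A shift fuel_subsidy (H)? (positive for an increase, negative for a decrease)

-96

Baseline:
  N = 90
  B = 114
  E = 125
  H = -43 + 6·90 + 4·114 + 6·125 = 1703
Policy A (N := 74):
  N = 74
  B = 114
  E = 125
  H = -43 + 6·74 + 4·114 + 6·125 = 1607
Change in H: 1607 − 1703 = -96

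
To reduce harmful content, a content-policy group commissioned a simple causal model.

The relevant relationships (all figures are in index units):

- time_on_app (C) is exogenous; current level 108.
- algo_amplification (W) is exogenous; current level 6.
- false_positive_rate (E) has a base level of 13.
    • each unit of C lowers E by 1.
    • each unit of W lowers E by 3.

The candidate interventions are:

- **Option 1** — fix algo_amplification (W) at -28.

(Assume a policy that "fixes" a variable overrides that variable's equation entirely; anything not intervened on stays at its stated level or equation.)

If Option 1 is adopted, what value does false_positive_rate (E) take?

-11

Option 1 (W := -28):
  C = 108
  W = -28
  E = 13 − 108 − 3·(-28) = -11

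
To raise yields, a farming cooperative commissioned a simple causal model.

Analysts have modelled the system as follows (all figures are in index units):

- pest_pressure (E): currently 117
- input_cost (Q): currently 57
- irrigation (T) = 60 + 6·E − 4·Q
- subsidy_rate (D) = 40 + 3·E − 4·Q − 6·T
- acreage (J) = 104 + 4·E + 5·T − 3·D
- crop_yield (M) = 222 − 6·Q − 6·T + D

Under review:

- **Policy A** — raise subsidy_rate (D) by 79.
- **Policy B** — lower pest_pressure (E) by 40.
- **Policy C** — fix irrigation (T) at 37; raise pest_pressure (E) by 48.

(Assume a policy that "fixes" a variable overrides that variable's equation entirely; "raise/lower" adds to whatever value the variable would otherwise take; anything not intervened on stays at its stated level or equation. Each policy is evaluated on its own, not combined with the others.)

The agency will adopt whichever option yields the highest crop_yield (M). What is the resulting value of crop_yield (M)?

-257

Policy A (D + 79):
  E = 117
  Q = 57
  T = 60 + 6·117 − 4·57 = 534
  D = 40 + 3·117 − 4·57 − 6·534 (+79 from intervention) = -2962
  M = 222 − 6·57 − 6·534 + (-2962) = -6286
Policy B (E − 40):
  E = 117 − 40 = 77
  Q = 57
  T = 60 + 6·77 − 4·57 = 294
  D = 40 + 3·77 − 4·57 − 6·294 = -1721
  M = 222 − 6·57 − 6·294 + (-1721) = -3605
Policy C (T := 37, E + 48):
  E = 117 + 48 = 165
  Q = 57
  T = 37
  D = 40 + 3·165 − 4·57 − 6·37 = 85
  M = 222 − 6·57 − 6·37 + 85 = -257
Comparing — Policy A: M=-6286, Policy B: M=-3605, Policy C: M=-257. Highest is -257 (Policy C).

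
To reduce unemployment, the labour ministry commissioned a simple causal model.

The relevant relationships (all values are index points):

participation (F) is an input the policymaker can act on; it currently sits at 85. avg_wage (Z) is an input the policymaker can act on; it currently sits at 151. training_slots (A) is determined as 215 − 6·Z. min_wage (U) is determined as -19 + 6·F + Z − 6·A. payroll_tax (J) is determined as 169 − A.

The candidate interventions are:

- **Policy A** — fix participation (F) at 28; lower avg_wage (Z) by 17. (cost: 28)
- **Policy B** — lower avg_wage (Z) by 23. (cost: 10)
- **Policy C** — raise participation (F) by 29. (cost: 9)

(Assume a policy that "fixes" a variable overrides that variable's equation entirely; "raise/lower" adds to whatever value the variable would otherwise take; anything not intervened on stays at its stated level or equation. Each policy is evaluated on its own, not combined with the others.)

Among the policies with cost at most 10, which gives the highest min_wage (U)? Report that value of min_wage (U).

4962

Policy B (Z − 23):
  F = 85
  Z = 151 − 23 = 128
  A = 215 − 6·128 = -553
  U = -19 + 6·85 + 128 − 6·(-553) = 3937
Policy C (F + 29):
  F = 85 + 29 = 114
  Z = 151
  A = 215 − 6·151 = -691
  U = -19 + 6·114 + 151 − 6·(-691) = 4962
Comparing — Policy B: U=3937, Policy C: U=4962. Highest is 4962 (Policy C).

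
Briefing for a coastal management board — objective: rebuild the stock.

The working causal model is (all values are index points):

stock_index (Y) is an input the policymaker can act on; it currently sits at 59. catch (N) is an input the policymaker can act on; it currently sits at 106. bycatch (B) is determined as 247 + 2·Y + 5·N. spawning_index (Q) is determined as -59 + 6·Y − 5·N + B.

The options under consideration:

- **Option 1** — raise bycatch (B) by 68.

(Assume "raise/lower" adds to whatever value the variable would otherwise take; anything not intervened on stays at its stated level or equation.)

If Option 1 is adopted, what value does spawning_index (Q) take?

Option 1 (B + 68):
  Y = 59
  N = 106
  B = 247 + 2·59 + 5·106 (+68 from intervention) = 963
  Q = -59 + 6·59 − 5·106 + 963 = 728

728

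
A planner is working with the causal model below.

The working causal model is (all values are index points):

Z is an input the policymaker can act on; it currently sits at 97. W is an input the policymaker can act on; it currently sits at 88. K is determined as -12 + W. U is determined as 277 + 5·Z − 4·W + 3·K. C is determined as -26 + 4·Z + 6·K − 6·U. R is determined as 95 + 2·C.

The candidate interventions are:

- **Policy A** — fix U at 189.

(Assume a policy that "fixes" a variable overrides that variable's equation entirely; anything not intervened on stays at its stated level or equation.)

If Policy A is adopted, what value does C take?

-316

Policy A (U := 189):
  Z = 97
  W = 88
  K = -12 + 88 = 76
  U = 189
  C = -26 + 4·97 + 6·76 − 6·189 = -316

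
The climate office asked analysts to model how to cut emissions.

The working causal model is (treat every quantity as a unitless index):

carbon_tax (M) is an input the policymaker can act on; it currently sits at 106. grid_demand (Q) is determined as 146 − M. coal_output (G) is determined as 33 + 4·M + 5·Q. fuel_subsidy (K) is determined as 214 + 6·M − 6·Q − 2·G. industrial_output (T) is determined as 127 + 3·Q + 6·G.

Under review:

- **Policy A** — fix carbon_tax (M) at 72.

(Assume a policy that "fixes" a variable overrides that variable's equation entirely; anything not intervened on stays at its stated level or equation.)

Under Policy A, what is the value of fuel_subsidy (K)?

-1180

Policy A (M := 72):
  M = 72
  Q = 146 − 72 = 74
  G = 33 + 4·72 + 5·74 = 691
  K = 214 + 6·72 − 6·74 − 2·691 = -1180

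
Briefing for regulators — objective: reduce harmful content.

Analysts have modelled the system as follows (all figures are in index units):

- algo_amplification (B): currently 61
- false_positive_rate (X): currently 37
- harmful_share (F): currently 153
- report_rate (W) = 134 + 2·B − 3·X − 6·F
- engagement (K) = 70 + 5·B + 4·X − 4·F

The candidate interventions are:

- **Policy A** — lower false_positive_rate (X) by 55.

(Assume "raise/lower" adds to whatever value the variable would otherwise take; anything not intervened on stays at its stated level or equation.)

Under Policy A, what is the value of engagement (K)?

-309

Policy A (X − 55):
  B = 61
  X = 37 − 55 = -18
  F = 153
  K = 70 + 5·61 + 4·(-18) − 4·153 = -309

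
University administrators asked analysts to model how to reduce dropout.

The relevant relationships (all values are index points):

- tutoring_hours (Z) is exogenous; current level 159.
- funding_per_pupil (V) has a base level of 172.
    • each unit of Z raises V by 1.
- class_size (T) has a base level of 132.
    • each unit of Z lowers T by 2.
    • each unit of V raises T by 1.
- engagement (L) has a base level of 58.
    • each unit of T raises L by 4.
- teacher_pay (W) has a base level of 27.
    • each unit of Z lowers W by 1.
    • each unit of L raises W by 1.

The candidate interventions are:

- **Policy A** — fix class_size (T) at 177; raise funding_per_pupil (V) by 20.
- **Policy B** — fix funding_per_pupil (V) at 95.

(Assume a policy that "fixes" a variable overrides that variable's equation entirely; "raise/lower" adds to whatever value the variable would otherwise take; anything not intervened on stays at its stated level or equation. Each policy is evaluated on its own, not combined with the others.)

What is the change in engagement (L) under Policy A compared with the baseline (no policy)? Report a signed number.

128

Baseline:
  Z = 159
  V = 172 + 159 = 331
  T = 132 − 2·159 + 331 = 145
  L = 58 + 4·145 = 638
Policy A (T := 177, V + 20):
  Z = 159
  V = 172 + 159 (+20 from intervention) = 351
  T = 177
  L = 58 + 4·177 = 766
Change in L: 766 − 638 = 128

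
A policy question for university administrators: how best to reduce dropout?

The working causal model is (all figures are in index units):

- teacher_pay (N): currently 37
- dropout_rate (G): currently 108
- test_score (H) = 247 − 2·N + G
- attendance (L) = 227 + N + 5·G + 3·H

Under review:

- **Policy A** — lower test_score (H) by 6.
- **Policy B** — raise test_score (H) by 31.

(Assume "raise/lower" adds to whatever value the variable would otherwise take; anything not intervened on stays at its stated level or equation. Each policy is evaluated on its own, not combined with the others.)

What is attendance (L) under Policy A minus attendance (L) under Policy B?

-111

Policy A (H − 6):
  N = 37
  G = 108
  H = 247 − 2·37 + 108 (−6 from intervention) = 275
  L = 227 + 37 + 5·108 + 3·275 = 1629
Policy B (H + 31):
  N = 37
  G = 108
  H = 247 − 2·37 + 108 (+31 from intervention) = 312
  L = 227 + 37 + 5·108 + 3·312 = 1740
L: 1629 − 1740 = -111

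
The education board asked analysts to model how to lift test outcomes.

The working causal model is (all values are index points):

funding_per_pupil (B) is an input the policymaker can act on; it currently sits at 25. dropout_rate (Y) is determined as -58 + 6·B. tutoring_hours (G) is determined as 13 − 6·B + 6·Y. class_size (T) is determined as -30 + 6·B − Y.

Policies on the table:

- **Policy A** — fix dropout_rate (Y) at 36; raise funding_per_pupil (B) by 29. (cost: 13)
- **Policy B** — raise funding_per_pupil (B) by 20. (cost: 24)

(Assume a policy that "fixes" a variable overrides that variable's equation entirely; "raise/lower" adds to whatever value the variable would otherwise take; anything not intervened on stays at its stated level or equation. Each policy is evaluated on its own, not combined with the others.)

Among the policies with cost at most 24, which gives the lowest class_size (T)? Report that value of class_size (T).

Policy A (Y := 36, B + 29):
  B = 25 + 29 = 54
  Y = 36
  T = -30 + 6·54 − 36 = 258
Policy B (B + 20):
  B = 25 + 20 = 45
  Y = -58 + 6·45 = 212
  T = -30 + 6·45 − 212 = 28
Comparing — Policy A: T=258, Policy B: T=28. Lowest is 28 (Policy B).

28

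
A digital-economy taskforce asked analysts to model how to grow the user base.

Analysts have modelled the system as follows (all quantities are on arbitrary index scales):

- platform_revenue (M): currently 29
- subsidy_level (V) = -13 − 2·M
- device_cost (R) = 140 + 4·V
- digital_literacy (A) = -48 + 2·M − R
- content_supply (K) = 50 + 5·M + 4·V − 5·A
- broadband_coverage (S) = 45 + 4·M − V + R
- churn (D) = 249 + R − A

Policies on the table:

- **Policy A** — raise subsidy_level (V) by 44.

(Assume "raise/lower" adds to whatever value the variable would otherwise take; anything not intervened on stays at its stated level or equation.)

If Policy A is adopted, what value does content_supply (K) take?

Policy A (V + 44):
  M = 29
  V = -13 − 2·29 (+44 from intervention) = -27
  R = 140 + 4·(-27) = 32
  A = -48 + 2·29 − 32 = -22
  K = 50 + 5·29 + 4·(-27) − 5·(-22) = 197

197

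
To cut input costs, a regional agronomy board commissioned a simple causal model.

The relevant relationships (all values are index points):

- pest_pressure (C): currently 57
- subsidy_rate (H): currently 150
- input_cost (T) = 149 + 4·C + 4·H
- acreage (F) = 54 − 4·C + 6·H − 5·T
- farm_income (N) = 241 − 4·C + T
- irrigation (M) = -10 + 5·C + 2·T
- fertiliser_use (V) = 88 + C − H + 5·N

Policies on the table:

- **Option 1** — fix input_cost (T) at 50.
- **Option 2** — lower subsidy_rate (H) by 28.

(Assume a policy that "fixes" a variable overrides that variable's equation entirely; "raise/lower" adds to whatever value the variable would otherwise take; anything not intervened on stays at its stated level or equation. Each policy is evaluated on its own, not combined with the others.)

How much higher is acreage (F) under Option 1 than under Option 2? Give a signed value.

4243

Option 1 (T := 50):
  C = 57
  H = 150
  T = 50
  F = 54 − 4·57 + 6·150 − 5·50 = 476
Option 2 (H − 28):
  C = 57
  H = 150 − 28 = 122
  T = 149 + 4·57 + 4·122 = 865
  F = 54 − 4·57 + 6·122 − 5·865 = -3767
F: 476 − (-3767) = 4243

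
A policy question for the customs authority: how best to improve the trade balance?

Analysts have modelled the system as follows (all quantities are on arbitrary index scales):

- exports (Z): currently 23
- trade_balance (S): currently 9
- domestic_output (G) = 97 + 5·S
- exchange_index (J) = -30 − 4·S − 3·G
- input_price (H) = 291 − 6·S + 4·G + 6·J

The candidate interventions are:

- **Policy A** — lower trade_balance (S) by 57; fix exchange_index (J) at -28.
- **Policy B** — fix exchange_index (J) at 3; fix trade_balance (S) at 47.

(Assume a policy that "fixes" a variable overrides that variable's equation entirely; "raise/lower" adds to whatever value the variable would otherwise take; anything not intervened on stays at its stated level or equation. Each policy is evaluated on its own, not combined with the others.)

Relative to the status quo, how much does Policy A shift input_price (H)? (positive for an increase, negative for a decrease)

1986

Baseline:
  S = 9
  G = 97 + 5·9 = 142
  J = -30 − 4·9 − 3·142 = -492
  H = 291 − 6·9 + 4·142 + 6·(-492) = -2147
Policy A (S − 57, J := -28):
  S = 9 − 57 = -48
  G = 97 + 5·(-48) = -143
  J = -28
  H = 291 − 6·(-48) + 4·(-143) + 6·(-28) = -161
Change in H: -161 − (-2147) = 1986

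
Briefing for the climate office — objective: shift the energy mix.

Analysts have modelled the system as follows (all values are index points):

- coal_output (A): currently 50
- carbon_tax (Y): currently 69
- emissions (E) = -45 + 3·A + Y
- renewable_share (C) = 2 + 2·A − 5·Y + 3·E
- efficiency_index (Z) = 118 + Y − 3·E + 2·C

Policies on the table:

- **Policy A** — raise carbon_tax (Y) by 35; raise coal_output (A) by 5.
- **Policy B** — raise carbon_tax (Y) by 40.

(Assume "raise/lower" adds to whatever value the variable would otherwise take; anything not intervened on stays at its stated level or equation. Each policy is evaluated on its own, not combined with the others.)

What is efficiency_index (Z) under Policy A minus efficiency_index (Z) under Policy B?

Policy A (Y + 35, A + 5):
  A = 50 + 5 = 55
  Y = 69 + 35 = 104
  E = -45 + 3·55 + 104 = 224
  C = 2 + 2·55 − 5·104 + 3·224 = 264
  Z = 118 + 104 − 3·224 + 2·264 = 78
Policy B (Y + 40):
  A = 50
  Y = 69 + 40 = 109
  E = -45 + 3·50 + 109 = 214
  C = 2 + 2·50 − 5·109 + 3·214 = 199
  Z = 118 + 109 − 3·214 + 2·199 = -17
Z: 78 − (-17) = 95

95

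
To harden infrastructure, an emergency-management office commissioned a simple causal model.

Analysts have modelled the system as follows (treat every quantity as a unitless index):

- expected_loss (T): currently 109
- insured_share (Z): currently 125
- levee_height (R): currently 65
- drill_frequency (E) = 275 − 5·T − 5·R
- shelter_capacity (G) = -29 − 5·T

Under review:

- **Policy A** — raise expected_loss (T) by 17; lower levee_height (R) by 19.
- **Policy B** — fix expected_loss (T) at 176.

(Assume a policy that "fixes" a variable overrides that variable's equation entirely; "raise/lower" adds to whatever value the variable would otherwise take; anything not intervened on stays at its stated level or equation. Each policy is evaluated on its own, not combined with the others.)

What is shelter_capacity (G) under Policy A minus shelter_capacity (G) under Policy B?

250

Policy A (T + 17, R − 19):
  T = 109 + 17 = 126
  G = -29 − 5·126 = -659
Policy B (T := 176):
  T = 176
  G = -29 − 5·176 = -909
G: -659 − (-909) = 250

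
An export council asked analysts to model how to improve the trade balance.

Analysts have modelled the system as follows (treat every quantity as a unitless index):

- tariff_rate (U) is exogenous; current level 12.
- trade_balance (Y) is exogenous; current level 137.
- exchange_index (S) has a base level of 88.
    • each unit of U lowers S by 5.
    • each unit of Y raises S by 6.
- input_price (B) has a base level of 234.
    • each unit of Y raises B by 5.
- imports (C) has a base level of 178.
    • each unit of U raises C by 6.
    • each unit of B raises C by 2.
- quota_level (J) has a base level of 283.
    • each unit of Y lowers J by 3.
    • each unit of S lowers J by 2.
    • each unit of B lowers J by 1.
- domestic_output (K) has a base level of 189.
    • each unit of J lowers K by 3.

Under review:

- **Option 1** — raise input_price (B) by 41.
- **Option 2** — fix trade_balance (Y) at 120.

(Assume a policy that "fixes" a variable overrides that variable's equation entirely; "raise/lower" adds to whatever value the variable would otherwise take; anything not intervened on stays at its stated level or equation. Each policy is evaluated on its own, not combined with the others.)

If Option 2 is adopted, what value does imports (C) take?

1918

Option 2 (Y := 120):
  U = 12
  Y = 120
  B = 234 + 5·120 = 834
  C = 178 + 6·12 + 2·834 = 1918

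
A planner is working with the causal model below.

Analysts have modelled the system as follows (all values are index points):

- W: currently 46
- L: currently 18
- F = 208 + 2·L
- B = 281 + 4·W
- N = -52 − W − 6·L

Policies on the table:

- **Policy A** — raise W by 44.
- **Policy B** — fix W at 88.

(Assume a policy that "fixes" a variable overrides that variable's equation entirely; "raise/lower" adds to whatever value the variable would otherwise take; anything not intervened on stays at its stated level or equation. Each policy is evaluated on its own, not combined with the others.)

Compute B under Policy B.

Policy B (W := 88):
  W = 88
  B = 281 + 4·88 = 633

633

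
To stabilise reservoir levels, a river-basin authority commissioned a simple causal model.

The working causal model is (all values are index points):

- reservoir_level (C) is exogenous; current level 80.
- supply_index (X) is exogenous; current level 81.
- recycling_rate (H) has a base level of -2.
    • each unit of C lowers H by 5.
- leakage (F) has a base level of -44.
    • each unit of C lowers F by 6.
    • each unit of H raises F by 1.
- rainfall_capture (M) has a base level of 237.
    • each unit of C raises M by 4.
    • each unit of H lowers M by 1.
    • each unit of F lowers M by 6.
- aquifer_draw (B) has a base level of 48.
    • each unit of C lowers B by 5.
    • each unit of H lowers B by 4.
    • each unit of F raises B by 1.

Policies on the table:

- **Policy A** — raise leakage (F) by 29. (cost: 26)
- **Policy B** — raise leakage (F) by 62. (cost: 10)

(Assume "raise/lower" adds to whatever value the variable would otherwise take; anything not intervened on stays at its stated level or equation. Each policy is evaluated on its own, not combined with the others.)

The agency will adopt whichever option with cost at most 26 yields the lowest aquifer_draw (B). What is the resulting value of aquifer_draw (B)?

Policy A (F + 29):
  C = 80
  H = -2 − 5·80 = -402
  F = -44 − 6·80 + (-402) (+29 from intervention) = -897
  B = 48 − 5·80 − 4·(-402) + (-897) = 359
Policy B (F + 62):
  C = 80
  H = -2 − 5·80 = -402
  F = -44 − 6·80 + (-402) (+62 from intervention) = -864
  B = 48 − 5·80 − 4·(-402) + (-864) = 392
Comparing — Policy A: B=359, Policy B: B=392. Lowest is 359 (Policy A).

359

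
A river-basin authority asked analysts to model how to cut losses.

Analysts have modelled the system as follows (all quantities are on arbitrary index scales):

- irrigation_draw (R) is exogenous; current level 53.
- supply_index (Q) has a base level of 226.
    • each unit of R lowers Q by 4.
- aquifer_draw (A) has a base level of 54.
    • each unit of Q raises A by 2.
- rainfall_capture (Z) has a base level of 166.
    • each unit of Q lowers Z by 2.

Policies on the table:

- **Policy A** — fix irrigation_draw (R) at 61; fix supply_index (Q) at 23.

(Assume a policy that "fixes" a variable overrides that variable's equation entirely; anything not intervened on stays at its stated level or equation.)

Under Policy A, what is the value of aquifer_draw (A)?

100

Policy A (R := 61, Q := 23):
  R = 61
  Q = 23
  A = 54 + 2·23 = 100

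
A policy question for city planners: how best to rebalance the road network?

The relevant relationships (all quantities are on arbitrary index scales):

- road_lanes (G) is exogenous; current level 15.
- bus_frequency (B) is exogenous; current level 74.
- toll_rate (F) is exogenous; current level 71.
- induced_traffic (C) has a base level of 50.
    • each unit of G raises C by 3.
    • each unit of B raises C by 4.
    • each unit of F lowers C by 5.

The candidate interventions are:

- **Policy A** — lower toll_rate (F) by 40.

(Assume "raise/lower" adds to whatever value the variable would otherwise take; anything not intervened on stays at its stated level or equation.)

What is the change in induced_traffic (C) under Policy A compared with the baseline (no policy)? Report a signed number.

200

Baseline:
  G = 15
  B = 74
  F = 71
  C = 50 + 3·15 + 4·74 − 5·71 = 36
Policy A (F − 40):
  G = 15
  B = 74
  F = 71 − 40 = 31
  C = 50 + 3·15 + 4·74 − 5·31 = 236
Change in C: 236 − 36 = 200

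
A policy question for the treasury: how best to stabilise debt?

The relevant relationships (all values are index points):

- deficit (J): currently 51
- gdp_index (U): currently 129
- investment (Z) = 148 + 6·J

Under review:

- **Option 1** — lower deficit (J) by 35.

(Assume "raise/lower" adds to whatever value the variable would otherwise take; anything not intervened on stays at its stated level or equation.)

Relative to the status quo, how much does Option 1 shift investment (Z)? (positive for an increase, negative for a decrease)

-210

Baseline:
  J = 51
  Z = 148 + 6·51 = 454
Option 1 (J − 35):
  J = 51 − 35 = 16
  Z = 148 + 6·16 = 244
Change in Z: 244 − 454 = -210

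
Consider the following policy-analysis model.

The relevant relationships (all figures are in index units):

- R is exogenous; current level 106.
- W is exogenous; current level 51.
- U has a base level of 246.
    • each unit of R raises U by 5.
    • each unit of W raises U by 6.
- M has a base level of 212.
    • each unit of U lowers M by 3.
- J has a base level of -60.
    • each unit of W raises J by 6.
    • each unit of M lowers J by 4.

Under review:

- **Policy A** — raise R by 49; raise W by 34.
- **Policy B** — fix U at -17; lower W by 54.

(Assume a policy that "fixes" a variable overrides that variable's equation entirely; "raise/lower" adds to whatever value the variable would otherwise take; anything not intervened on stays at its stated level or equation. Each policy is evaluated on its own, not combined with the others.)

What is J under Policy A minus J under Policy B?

Policy A (R + 49, W + 34):
  R = 106 + 49 = 155
  W = 51 + 34 = 85
  U = 246 + 5·155 + 6·85 = 1531
  M = 212 − 3·1531 = -4381
  J = -60 + 6·85 − 4·(-4381) = 17974
Policy B (U := -17, W − 54):
  R = 106
  W = 51 − 54 = -3
  U = -17
  M = 212 − 3·(-17) = 263
  J = -60 + 6·(-3) − 4·263 = -1130
J: 17974 − (-1130) = 19104

19104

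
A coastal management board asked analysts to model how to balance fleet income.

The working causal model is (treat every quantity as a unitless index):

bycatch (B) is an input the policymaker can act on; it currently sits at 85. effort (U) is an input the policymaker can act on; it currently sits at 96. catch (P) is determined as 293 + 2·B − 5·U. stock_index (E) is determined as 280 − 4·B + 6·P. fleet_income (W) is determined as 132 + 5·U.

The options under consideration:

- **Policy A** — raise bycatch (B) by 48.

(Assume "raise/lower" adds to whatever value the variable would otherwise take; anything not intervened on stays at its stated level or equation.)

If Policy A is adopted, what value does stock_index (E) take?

222

Policy A (B + 48):
  B = 85 + 48 = 133
  U = 96
  P = 293 + 2·133 − 5·96 = 79
  E = 280 − 4·133 + 6·79 = 222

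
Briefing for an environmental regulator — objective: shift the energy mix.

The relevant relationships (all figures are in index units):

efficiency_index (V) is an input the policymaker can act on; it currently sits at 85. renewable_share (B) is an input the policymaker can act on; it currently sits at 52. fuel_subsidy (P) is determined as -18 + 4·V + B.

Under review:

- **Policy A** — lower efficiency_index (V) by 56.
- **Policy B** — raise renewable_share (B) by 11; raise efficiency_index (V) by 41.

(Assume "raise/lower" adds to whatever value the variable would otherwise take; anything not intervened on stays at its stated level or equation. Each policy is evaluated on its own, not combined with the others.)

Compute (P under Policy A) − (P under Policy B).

-399

Policy A (V − 56):
  V = 85 − 56 = 29
  B = 52
  P = -18 + 4·29 + 52 = 150
Policy B (B + 11, V + 41):
  V = 85 + 41 = 126
  B = 52 + 11 = 63
  P = -18 + 4·126 + 63 = 549
P: 150 − 549 = -399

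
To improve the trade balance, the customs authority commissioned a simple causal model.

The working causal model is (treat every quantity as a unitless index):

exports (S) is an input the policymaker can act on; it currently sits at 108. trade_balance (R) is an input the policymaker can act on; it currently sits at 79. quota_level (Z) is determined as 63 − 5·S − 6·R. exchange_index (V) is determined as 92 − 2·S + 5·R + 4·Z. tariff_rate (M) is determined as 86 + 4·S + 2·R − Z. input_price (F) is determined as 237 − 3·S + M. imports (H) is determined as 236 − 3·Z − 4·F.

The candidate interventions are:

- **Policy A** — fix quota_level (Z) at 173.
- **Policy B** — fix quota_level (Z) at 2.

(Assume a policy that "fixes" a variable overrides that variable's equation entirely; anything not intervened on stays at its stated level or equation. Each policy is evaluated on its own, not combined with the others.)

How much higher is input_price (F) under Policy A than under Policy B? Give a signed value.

Policy A (Z := 173):
  S = 108
  R = 79
  Z = 173
  M = 86 + 4·108 + 2·79 − 173 = 503
  F = 237 − 3·108 + 503 = 416
Policy B (Z := 2):
  S = 108
  R = 79
  Z = 2
  M = 86 + 4·108 + 2·79 − 2 = 674
  F = 237 − 3·108 + 674 = 587
F: 416 − 587 = -171

-171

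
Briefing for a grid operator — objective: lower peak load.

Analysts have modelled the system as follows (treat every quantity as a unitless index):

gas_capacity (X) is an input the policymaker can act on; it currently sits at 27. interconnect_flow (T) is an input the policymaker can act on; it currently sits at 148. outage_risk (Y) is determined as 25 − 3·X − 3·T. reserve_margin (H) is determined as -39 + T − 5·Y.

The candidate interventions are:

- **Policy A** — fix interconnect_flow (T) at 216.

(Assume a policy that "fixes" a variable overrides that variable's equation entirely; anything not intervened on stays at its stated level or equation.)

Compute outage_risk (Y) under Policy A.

Policy A (T := 216):
  X = 27
  T = 216
  Y = 25 − 3·27 − 3·216 = -704

-704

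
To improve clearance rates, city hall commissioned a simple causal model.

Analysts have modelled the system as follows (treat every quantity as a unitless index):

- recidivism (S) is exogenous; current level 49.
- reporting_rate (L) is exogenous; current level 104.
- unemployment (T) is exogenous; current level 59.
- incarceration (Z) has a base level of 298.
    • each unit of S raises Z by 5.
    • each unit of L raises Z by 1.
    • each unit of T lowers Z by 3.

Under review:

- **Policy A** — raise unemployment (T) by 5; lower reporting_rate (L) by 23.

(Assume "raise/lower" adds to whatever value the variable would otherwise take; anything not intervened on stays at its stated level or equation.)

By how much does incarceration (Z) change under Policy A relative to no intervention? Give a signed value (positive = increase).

Baseline:
  S = 49
  L = 104
  T = 59
  Z = 298 + 5·49 + 104 − 3·59 = 470
Policy A (T + 5, L − 23):
  S = 49
  L = 104 − 23 = 81
  T = 59 + 5 = 64
  Z = 298 + 5·49 + 81 − 3·64 = 432
Change in Z: 432 − 470 = -38

-38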